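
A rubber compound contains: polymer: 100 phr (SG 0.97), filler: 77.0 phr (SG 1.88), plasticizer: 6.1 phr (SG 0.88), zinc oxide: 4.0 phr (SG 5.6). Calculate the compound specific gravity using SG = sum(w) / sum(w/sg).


Sum of weights = 187.1
Volume contributions:
  polymer: 100/0.97 = 103.0928
  filler: 77.0/1.88 = 40.9574
  plasticizer: 6.1/0.88 = 6.9318
  zinc oxide: 4.0/5.6 = 0.7143
Sum of volumes = 151.6963
SG = 187.1 / 151.6963 = 1.233

SG = 1.233


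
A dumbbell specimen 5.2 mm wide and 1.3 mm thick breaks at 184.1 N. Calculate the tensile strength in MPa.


Area = width * thickness = 5.2 * 1.3 = 6.76 mm^2
TS = force / area = 184.1 / 6.76 = 27.23 MPa

27.23 MPa


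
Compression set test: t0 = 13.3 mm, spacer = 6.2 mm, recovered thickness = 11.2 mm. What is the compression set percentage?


CS = (t0 - recovered) / (t0 - ts) * 100
= (13.3 - 11.2) / (13.3 - 6.2) * 100
= 2.1 / 7.1 * 100
= 29.6%

29.6%


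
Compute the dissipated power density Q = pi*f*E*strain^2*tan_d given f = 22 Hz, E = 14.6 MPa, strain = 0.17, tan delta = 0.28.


Q = pi * f * E * strain^2 * tan_d
= pi * 22 * 14.6 * 0.17^2 * 0.28
= pi * 22 * 14.6 * 0.0289 * 0.28
= 8.1655

Q = 8.1655


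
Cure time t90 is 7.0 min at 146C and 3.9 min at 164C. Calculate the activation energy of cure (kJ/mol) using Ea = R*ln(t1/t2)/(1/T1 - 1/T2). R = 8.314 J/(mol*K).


T1 = 419.15 K, T2 = 437.15 K
1/T1 - 1/T2 = 9.8236e-05
ln(t1/t2) = ln(7.0/3.9) = 0.5849
Ea = 8.314 * 0.5849 / 9.8236e-05 = 49504.4266 J/mol
Ea = 49.5 kJ/mol

49.5 kJ/mol


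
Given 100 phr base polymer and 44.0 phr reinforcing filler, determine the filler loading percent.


Filler % = filler / (rubber + filler) * 100
= 44.0 / (100 + 44.0) * 100
= 44.0 / 144.0 * 100
= 30.56%

30.56%


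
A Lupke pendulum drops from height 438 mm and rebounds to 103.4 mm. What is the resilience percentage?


Resilience = h_rebound / h_drop * 100
= 103.4 / 438 * 100
= 23.6%

23.6%


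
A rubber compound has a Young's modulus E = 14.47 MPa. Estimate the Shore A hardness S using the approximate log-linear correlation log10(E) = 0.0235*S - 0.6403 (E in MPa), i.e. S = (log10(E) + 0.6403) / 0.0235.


log10(E) = 0.0235*S - 0.6403  =>  S = (log10(E) + 0.6403) / 0.0235
log10(14.47) = 1.160469
S = (1.160469 + 0.6403) / 0.0235 = 1.800769 / 0.0235
S = 76.6

Shore A = 76.6


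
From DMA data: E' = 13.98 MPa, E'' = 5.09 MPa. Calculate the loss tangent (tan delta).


tan delta = E'' / E'
= 5.09 / 13.98
= 0.3641

tan delta = 0.3641


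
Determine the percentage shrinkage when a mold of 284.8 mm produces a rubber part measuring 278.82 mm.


Shrinkage = (mold - part) / mold * 100
= (284.8 - 278.82) / 284.8 * 100
= 5.98 / 284.8 * 100
= 2.1%

2.1%


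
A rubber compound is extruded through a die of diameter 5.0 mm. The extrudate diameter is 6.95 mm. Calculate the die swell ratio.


Die swell ratio = D_extrudate / D_die
= 6.95 / 5.0
= 1.39

Die swell = 1.39


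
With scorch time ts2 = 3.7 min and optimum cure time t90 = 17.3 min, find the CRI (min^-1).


CRI = 100 / (t90 - ts2)
= 100 / (17.3 - 3.7)
= 100 / 13.6
= 7.35 min^-1

7.35 min^-1


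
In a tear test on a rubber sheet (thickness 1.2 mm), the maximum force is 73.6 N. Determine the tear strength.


Tear strength = force / thickness
= 73.6 / 1.2
= 61.33 N/mm

61.33 N/mm


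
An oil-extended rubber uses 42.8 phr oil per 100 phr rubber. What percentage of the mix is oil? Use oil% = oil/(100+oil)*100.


Oil % = oil / (100 + oil) * 100
= 42.8 / (100 + 42.8) * 100
= 42.8 / 142.8 * 100
= 29.97%

29.97%


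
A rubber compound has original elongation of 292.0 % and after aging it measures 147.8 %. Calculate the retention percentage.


Retention = aged / original * 100
= 147.8 / 292.0 * 100
= 50.6%

50.6%


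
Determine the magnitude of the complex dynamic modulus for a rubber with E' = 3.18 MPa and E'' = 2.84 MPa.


|E*| = sqrt(E'^2 + E''^2)
= sqrt(3.18^2 + 2.84^2)
= sqrt(10.1124 + 8.0656)
= 4.264 MPa

4.264 MPa


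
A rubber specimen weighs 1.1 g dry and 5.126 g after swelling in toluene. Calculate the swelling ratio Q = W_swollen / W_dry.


Q = W_swollen / W_dry
Q = 5.126 / 1.1
Q = 4.66

Q = 4.66


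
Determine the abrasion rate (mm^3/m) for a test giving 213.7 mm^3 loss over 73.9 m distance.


Rate = volume_loss / distance
= 213.7 / 73.9
= 2.892 mm^3/m

2.892 mm^3/m


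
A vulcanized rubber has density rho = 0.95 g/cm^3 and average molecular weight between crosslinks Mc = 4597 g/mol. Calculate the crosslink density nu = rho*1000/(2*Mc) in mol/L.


nu = rho * 1000 / (2 * Mc)
nu = 0.95 * 1000 / (2 * 4597)
nu = 950.0 / 9194
nu = 0.1033 mol/L

0.1033 mol/L


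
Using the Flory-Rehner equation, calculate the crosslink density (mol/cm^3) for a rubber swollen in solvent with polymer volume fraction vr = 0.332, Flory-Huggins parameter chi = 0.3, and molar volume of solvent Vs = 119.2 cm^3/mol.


ln(1 - vr) = ln(1 - 0.332) = -0.4035
Numerator = -((-0.4035) + 0.332 + 0.3 * 0.332^2) = 0.0384
Denominator = 119.2 * (0.332^(1/3) - 0.332/2) = 62.7511
nu = 0.0384 / 62.7511 = 6.1194e-04 mol/cm^3

6.1194e-04 mol/cm^3


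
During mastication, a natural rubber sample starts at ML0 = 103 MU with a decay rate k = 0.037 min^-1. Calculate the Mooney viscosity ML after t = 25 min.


ML = ML0 * exp(-k * t)
ML = 103 * exp(-0.037 * 25)
ML = 103 * 0.3965
ML = 40.84 MU

40.84 MU


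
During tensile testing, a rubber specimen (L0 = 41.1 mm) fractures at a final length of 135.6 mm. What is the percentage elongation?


Elongation = (Lf - L0) / L0 * 100
= (135.6 - 41.1) / 41.1 * 100
= 94.5 / 41.1 * 100
= 229.9%

229.9%


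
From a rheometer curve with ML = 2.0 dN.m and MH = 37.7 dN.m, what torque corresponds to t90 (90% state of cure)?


M90 = ML + 0.9 * (MH - ML)
M90 = 2.0 + 0.9 * (37.7 - 2.0)
M90 = 2.0 + 0.9 * 35.7
M90 = 34.13 dN.m

34.13 dN.m


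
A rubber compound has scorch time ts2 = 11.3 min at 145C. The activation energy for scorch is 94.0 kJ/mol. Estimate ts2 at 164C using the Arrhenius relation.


Convert temperatures: T1 = 145 + 273.15 = 418.15 K, T2 = 164 + 273.15 = 437.15 K
ts2_new = 11.3 * exp(94000 / 8.314 * (1/437.15 - 1/418.15))
1/T2 - 1/T1 = -1.0394e-04
ts2_new = 3.49 min

3.49 min


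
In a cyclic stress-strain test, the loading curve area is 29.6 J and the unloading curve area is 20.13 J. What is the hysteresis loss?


Hysteresis loss = loading - unloading
= 29.6 - 20.13
= 9.47 J

9.47 J


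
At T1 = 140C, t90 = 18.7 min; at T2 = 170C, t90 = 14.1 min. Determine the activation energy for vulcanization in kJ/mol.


T1 = 413.15 K, T2 = 443.15 K
1/T1 - 1/T2 = 1.6386e-04
ln(t1/t2) = ln(18.7/14.1) = 0.2823
Ea = 8.314 * 0.2823 / 1.6386e-04 = 14326.2693 J/mol
Ea = 14.33 kJ/mol

14.33 kJ/mol


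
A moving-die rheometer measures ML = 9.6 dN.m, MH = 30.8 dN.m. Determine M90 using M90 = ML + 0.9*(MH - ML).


M90 = ML + 0.9 * (MH - ML)
M90 = 9.6 + 0.9 * (30.8 - 9.6)
M90 = 9.6 + 0.9 * 21.2
M90 = 28.68 dN.m

28.68 dN.m


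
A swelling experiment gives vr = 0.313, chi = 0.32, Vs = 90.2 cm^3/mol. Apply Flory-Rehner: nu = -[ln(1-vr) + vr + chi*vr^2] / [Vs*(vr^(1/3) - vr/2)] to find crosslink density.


ln(1 - vr) = ln(1 - 0.313) = -0.3754
Numerator = -((-0.3754) + 0.313 + 0.32 * 0.313^2) = 0.0311
Denominator = 90.2 * (0.313^(1/3) - 0.313/2) = 47.1264
nu = 0.0311 / 47.1264 = 6.5931e-04 mol/cm^3

6.5931e-04 mol/cm^3


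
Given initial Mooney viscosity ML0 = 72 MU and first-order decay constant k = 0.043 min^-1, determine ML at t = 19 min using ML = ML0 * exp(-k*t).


ML = ML0 * exp(-k * t)
ML = 72 * exp(-0.043 * 19)
ML = 72 * 0.4418
ML = 31.81 MU

31.81 MU


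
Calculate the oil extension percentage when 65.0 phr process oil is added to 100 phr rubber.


Oil % = oil / (100 + oil) * 100
= 65.0 / (100 + 65.0) * 100
= 65.0 / 165.0 * 100
= 39.39%

39.39%


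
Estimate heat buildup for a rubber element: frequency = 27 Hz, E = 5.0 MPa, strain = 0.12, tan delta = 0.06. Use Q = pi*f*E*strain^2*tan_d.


Q = pi * f * E * strain^2 * tan_d
= pi * 27 * 5.0 * 0.12^2 * 0.06
= pi * 27 * 5.0 * 0.0144 * 0.06
= 0.3664

Q = 0.3664


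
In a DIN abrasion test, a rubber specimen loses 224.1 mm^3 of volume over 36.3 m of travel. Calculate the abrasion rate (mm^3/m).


Rate = volume_loss / distance
= 224.1 / 36.3
= 6.174 mm^3/m

6.174 mm^3/m


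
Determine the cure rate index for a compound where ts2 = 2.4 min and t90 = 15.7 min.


CRI = 100 / (t90 - ts2)
= 100 / (15.7 - 2.4)
= 100 / 13.3
= 7.52 min^-1

7.52 min^-1


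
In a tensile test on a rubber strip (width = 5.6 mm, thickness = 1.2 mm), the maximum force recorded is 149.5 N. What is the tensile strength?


Area = width * thickness = 5.6 * 1.2 = 6.72 mm^2
TS = force / area = 149.5 / 6.72 = 22.25 MPa

22.25 MPa


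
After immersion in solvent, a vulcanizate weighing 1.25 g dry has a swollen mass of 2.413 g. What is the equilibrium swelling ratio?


Q = W_swollen / W_dry
Q = 2.413 / 1.25
Q = 1.93

Q = 1.93


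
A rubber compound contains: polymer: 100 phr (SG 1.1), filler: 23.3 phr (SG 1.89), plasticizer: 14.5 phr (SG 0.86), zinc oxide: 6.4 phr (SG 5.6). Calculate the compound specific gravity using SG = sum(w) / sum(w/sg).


Sum of weights = 144.2
Volume contributions:
  polymer: 100/1.1 = 90.9091
  filler: 23.3/1.89 = 12.3280
  plasticizer: 14.5/0.86 = 16.8605
  zinc oxide: 6.4/5.6 = 1.1429
Sum of volumes = 121.2405
SG = 144.2 / 121.2405 = 1.189

SG = 1.189


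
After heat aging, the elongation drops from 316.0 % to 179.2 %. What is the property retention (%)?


Retention = aged / original * 100
= 179.2 / 316.0 * 100
= 56.7%

56.7%


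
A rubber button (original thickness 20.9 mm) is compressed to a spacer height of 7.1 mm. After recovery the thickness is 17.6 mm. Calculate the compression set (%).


CS = (t0 - recovered) / (t0 - ts) * 100
= (20.9 - 17.6) / (20.9 - 7.1) * 100
= 3.3 / 13.8 * 100
= 23.9%

23.9%


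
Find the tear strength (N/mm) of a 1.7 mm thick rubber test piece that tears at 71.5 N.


Tear strength = force / thickness
= 71.5 / 1.7
= 42.06 N/mm

42.06 N/mm


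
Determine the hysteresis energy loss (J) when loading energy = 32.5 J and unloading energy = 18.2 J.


Hysteresis loss = loading - unloading
= 32.5 - 18.2
= 14.3 J

14.3 J


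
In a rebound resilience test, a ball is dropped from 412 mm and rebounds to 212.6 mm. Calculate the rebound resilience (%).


Resilience = h_rebound / h_drop * 100
= 212.6 / 412 * 100
= 51.6%

51.6%


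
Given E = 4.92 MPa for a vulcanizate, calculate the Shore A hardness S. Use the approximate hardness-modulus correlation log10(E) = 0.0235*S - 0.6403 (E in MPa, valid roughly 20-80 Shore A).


log10(E) = 0.0235*S - 0.6403  =>  S = (log10(E) + 0.6403) / 0.0235
log10(4.92) = 0.691965
S = (0.691965 + 0.6403) / 0.0235 = 1.332265 / 0.0235
S = 56.7

Shore A = 56.7


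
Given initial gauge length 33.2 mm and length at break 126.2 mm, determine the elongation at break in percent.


Elongation = (Lf - L0) / L0 * 100
= (126.2 - 33.2) / 33.2 * 100
= 93.0 / 33.2 * 100
= 280.1%

280.1%


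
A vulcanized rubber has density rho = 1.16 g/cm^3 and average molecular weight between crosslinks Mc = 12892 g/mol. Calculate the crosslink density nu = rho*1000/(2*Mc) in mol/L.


nu = rho * 1000 / (2 * Mc)
nu = 1.16 * 1000 / (2 * 12892)
nu = 1160.0 / 25784
nu = 0.0450 mol/L

0.0450 mol/L


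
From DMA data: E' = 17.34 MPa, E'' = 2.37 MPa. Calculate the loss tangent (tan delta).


tan delta = E'' / E'
= 2.37 / 17.34
= 0.1367

tan delta = 0.1367


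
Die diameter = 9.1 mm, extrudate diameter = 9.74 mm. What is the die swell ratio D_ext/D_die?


Die swell ratio = D_extrudate / D_die
= 9.74 / 9.1
= 1.07

Die swell = 1.07


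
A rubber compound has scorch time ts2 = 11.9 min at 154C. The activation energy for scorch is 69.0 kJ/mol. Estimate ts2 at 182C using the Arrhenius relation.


Convert temperatures: T1 = 154 + 273.15 = 427.15 K, T2 = 182 + 273.15 = 455.15 K
ts2_new = 11.9 * exp(69000 / 8.314 * (1/455.15 - 1/427.15))
1/T2 - 1/T1 = -1.4402e-04
ts2_new = 3.6 min

3.6 min


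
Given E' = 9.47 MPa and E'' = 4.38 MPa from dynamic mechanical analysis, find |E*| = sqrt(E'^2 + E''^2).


|E*| = sqrt(E'^2 + E''^2)
= sqrt(9.47^2 + 4.38^2)
= sqrt(89.6809 + 19.1844)
= 10.434 MPa

10.434 MPa


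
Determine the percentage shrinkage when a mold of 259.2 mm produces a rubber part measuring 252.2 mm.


Shrinkage = (mold - part) / mold * 100
= (259.2 - 252.2) / 259.2 * 100
= 7.0 / 259.2 * 100
= 2.7%

2.7%


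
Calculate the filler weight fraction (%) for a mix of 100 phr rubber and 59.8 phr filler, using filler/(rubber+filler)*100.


Filler % = filler / (rubber + filler) * 100
= 59.8 / (100 + 59.8) * 100
= 59.8 / 159.8 * 100
= 37.42%

37.42%


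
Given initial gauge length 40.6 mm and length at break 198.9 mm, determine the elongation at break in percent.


Elongation = (Lf - L0) / L0 * 100
= (198.9 - 40.6) / 40.6 * 100
= 158.3 / 40.6 * 100
= 389.9%

389.9%


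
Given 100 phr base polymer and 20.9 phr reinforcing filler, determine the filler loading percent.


Filler % = filler / (rubber + filler) * 100
= 20.9 / (100 + 20.9) * 100
= 20.9 / 120.9 * 100
= 17.29%

17.29%


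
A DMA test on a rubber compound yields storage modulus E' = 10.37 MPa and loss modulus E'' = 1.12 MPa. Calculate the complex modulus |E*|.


|E*| = sqrt(E'^2 + E''^2)
= sqrt(10.37^2 + 1.12^2)
= sqrt(107.5369 + 1.2544)
= 10.43 MPa

10.43 MPa


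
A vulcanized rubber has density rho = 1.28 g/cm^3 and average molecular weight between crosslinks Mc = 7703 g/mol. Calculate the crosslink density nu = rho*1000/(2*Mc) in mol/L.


nu = rho * 1000 / (2 * Mc)
nu = 1.28 * 1000 / (2 * 7703)
nu = 1280.0 / 15406
nu = 0.0831 mol/L

0.0831 mol/L


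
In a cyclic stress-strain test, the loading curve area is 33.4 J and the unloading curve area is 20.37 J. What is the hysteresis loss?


Hysteresis loss = loading - unloading
= 33.4 - 20.37
= 13.03 J

13.03 J


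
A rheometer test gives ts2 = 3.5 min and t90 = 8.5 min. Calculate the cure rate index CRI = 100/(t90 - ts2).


CRI = 100 / (t90 - ts2)
= 100 / (8.5 - 3.5)
= 100 / 5.0
= 20.0 min^-1

20.0 min^-1


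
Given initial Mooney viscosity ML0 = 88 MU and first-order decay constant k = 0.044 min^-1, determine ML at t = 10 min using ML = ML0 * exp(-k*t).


ML = ML0 * exp(-k * t)
ML = 88 * exp(-0.044 * 10)
ML = 88 * 0.6440
ML = 56.68 MU

56.68 MU


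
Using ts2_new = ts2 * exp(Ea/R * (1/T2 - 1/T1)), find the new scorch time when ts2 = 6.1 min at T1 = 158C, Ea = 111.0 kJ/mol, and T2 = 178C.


Convert temperatures: T1 = 158 + 273.15 = 431.15 K, T2 = 178 + 273.15 = 451.15 K
ts2_new = 6.1 * exp(111000 / 8.314 * (1/451.15 - 1/431.15))
1/T2 - 1/T1 = -1.0282e-04
ts2_new = 1.55 min

1.55 min


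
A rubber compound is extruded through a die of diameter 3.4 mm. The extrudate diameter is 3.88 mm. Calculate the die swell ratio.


Die swell ratio = D_extrudate / D_die
= 3.88 / 3.4
= 1.141

Die swell = 1.141


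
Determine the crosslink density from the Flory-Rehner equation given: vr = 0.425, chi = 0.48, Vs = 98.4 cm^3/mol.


ln(1 - vr) = ln(1 - 0.425) = -0.5534
Numerator = -((-0.5534) + 0.425 + 0.48 * 0.425^2) = 0.0417
Denominator = 98.4 * (0.425^(1/3) - 0.425/2) = 53.0718
nu = 0.0417 / 53.0718 = 7.8545e-04 mol/cm^3

7.8545e-04 mol/cm^3


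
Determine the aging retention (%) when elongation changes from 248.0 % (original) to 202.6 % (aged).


Retention = aged / original * 100
= 202.6 / 248.0 * 100
= 81.7%

81.7%


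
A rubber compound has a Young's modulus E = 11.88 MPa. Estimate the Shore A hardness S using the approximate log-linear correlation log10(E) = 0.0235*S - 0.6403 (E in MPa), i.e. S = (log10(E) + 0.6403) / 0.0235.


log10(E) = 0.0235*S - 0.6403  =>  S = (log10(E) + 0.6403) / 0.0235
log10(11.88) = 1.074816
S = (1.074816 + 0.6403) / 0.0235 = 1.715116 / 0.0235
S = 73.0

Shore A = 73.0


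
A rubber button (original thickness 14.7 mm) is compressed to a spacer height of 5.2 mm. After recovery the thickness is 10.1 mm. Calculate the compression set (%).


CS = (t0 - recovered) / (t0 - ts) * 100
= (14.7 - 10.1) / (14.7 - 5.2) * 100
= 4.6 / 9.5 * 100
= 48.4%

48.4%


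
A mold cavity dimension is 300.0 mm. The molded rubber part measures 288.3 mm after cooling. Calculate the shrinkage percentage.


Shrinkage = (mold - part) / mold * 100
= (300.0 - 288.3) / 300.0 * 100
= 11.7 / 300.0 * 100
= 3.9%

3.9%


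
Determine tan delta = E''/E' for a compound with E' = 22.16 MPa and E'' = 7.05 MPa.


tan delta = E'' / E'
= 7.05 / 22.16
= 0.3181

tan delta = 0.3181


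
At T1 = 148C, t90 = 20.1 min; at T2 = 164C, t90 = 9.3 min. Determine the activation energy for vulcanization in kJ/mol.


T1 = 421.15 K, T2 = 437.15 K
1/T1 - 1/T2 = 8.6907e-05
ln(t1/t2) = ln(20.1/9.3) = 0.7707
Ea = 8.314 * 0.7707 / 8.6907e-05 = 73730.2549 J/mol
Ea = 73.73 kJ/mol

73.73 kJ/mol


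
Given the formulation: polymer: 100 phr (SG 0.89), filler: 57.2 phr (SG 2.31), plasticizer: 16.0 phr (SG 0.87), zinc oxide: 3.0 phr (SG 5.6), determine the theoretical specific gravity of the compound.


Sum of weights = 176.2
Volume contributions:
  polymer: 100/0.89 = 112.3596
  filler: 57.2/2.31 = 24.7619
  plasticizer: 16.0/0.87 = 18.3908
  zinc oxide: 3.0/5.6 = 0.5357
Sum of volumes = 156.0480
SG = 176.2 / 156.0480 = 1.129

SG = 1.129


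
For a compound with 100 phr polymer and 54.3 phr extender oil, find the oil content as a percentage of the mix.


Oil % = oil / (100 + oil) * 100
= 54.3 / (100 + 54.3) * 100
= 54.3 / 154.3 * 100
= 35.19%

35.19%


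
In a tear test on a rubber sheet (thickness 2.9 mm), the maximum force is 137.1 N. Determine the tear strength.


Tear strength = force / thickness
= 137.1 / 2.9
= 47.28 N/mm

47.28 N/mm


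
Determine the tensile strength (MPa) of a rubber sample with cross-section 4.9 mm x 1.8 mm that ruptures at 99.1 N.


Area = width * thickness = 4.9 * 1.8 = 8.82 mm^2
TS = force / area = 99.1 / 8.82 = 11.24 MPa

11.24 MPa


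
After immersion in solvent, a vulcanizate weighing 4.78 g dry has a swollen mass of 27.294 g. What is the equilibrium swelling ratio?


Q = W_swollen / W_dry
Q = 27.294 / 4.78
Q = 5.71

Q = 5.71


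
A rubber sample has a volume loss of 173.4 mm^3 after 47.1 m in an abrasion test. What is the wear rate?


Rate = volume_loss / distance
= 173.4 / 47.1
= 3.682 mm^3/m

3.682 mm^3/m


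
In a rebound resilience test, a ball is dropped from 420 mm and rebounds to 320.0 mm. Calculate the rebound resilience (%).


Resilience = h_rebound / h_drop * 100
= 320.0 / 420 * 100
= 76.2%

76.2%


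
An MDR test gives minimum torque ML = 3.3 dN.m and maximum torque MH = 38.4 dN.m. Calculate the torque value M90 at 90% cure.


M90 = ML + 0.9 * (MH - ML)
M90 = 3.3 + 0.9 * (38.4 - 3.3)
M90 = 3.3 + 0.9 * 35.1
M90 = 34.89 dN.m

34.89 dN.m


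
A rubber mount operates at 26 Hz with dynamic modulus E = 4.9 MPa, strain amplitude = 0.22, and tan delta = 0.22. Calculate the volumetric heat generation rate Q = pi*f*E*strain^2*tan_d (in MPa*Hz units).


Q = pi * f * E * strain^2 * tan_d
= pi * 26 * 4.9 * 0.22^2 * 0.22
= pi * 26 * 4.9 * 0.0484 * 0.22
= 4.2617

Q = 4.2617


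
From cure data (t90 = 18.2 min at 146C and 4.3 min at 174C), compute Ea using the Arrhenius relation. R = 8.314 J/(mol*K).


T1 = 419.15 K, T2 = 447.15 K
1/T1 - 1/T2 = 1.4939e-04
ln(t1/t2) = ln(18.2/4.3) = 1.4428
Ea = 8.314 * 1.4428 / 1.4939e-04 = 80293.9468 J/mol
Ea = 80.29 kJ/mol

80.29 kJ/mol


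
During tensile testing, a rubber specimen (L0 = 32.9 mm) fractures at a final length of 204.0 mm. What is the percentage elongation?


Elongation = (Lf - L0) / L0 * 100
= (204.0 - 32.9) / 32.9 * 100
= 171.1 / 32.9 * 100
= 520.1%

520.1%


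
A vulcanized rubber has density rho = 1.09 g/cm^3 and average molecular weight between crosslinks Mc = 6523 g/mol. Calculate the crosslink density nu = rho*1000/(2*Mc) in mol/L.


nu = rho * 1000 / (2 * Mc)
nu = 1.09 * 1000 / (2 * 6523)
nu = 1090.0 / 13046
nu = 0.0836 mol/L

0.0836 mol/L


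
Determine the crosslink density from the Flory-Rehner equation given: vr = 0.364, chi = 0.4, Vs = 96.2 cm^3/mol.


ln(1 - vr) = ln(1 - 0.364) = -0.4526
Numerator = -((-0.4526) + 0.364 + 0.4 * 0.364^2) = 0.0356
Denominator = 96.2 * (0.364^(1/3) - 0.364/2) = 51.1788
nu = 0.0356 / 51.1788 = 6.9479e-04 mol/cm^3

6.9479e-04 mol/cm^3


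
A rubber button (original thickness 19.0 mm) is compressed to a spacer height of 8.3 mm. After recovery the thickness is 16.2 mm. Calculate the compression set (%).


CS = (t0 - recovered) / (t0 - ts) * 100
= (19.0 - 16.2) / (19.0 - 8.3) * 100
= 2.8 / 10.7 * 100
= 26.2%

26.2%


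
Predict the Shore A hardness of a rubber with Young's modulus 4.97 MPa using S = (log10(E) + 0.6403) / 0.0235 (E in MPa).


log10(E) = 0.0235*S - 0.6403  =>  S = (log10(E) + 0.6403) / 0.0235
log10(4.97) = 0.696356
S = (0.696356 + 0.6403) / 0.0235 = 1.336656 / 0.0235
S = 56.9

Shore A = 56.9


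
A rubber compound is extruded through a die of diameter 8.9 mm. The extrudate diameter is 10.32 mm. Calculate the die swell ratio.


Die swell ratio = D_extrudate / D_die
= 10.32 / 8.9
= 1.16

Die swell = 1.16


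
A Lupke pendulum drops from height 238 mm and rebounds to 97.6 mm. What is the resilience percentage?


Resilience = h_rebound / h_drop * 100
= 97.6 / 238 * 100
= 41.0%

41.0%


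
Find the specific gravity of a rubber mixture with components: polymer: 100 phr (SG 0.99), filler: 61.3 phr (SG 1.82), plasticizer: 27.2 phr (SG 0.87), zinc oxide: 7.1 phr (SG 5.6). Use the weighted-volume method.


Sum of weights = 195.6
Volume contributions:
  polymer: 100/0.99 = 101.0101
  filler: 61.3/1.82 = 33.6813
  plasticizer: 27.2/0.87 = 31.2644
  zinc oxide: 7.1/5.6 = 1.2679
Sum of volumes = 167.2236
SG = 195.6 / 167.2236 = 1.17

SG = 1.17


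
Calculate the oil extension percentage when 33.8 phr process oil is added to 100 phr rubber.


Oil % = oil / (100 + oil) * 100
= 33.8 / (100 + 33.8) * 100
= 33.8 / 133.8 * 100
= 25.26%

25.26%


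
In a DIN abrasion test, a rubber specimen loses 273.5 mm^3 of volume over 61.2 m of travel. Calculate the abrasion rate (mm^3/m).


Rate = volume_loss / distance
= 273.5 / 61.2
= 4.469 mm^3/m

4.469 mm^3/m


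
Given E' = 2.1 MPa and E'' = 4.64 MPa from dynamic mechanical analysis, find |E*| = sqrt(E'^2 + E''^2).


|E*| = sqrt(E'^2 + E''^2)
= sqrt(2.1^2 + 4.64^2)
= sqrt(4.4100 + 21.5296)
= 5.093 MPa

5.093 MPa


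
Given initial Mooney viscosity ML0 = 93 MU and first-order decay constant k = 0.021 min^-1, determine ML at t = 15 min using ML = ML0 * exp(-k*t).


ML = ML0 * exp(-k * t)
ML = 93 * exp(-0.021 * 15)
ML = 93 * 0.7298
ML = 67.87 MU

67.87 MU


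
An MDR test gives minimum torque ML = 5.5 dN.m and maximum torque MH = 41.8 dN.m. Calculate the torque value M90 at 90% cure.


M90 = ML + 0.9 * (MH - ML)
M90 = 5.5 + 0.9 * (41.8 - 5.5)
M90 = 5.5 + 0.9 * 36.3
M90 = 38.17 dN.m

38.17 dN.m


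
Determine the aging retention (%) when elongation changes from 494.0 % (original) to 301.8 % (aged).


Retention = aged / original * 100
= 301.8 / 494.0 * 100
= 61.1%

61.1%


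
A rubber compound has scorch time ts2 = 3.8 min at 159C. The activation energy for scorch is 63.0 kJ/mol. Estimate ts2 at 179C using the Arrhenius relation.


Convert temperatures: T1 = 159 + 273.15 = 432.15 K, T2 = 179 + 273.15 = 452.15 K
ts2_new = 3.8 * exp(63000 / 8.314 * (1/452.15 - 1/432.15))
1/T2 - 1/T1 = -1.0236e-04
ts2_new = 1.75 min

1.75 min


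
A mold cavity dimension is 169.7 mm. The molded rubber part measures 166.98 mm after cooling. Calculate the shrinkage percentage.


Shrinkage = (mold - part) / mold * 100
= (169.7 - 166.98) / 169.7 * 100
= 2.72 / 169.7 * 100
= 1.6%

1.6%


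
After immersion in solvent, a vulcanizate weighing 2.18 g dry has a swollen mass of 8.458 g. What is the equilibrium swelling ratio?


Q = W_swollen / W_dry
Q = 8.458 / 2.18
Q = 3.88

Q = 3.88


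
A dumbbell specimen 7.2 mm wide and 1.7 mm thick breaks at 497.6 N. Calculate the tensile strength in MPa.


Area = width * thickness = 7.2 * 1.7 = 12.24 mm^2
TS = force / area = 497.6 / 12.24 = 40.65 MPa

40.65 MPa


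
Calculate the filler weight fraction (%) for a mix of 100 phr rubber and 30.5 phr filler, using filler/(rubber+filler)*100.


Filler % = filler / (rubber + filler) * 100
= 30.5 / (100 + 30.5) * 100
= 30.5 / 130.5 * 100
= 23.37%

23.37%


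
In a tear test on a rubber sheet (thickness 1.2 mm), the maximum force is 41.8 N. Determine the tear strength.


Tear strength = force / thickness
= 41.8 / 1.2
= 34.83 N/mm

34.83 N/mm


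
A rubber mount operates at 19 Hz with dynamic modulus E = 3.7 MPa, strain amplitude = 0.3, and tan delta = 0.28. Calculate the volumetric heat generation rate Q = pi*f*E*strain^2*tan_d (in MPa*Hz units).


Q = pi * f * E * strain^2 * tan_d
= pi * 19 * 3.7 * 0.3^2 * 0.28
= pi * 19 * 3.7 * 0.0900 * 0.28
= 5.5655

Q = 5.5655


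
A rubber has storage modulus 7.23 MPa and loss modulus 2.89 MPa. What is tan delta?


tan delta = E'' / E'
= 2.89 / 7.23
= 0.3997

tan delta = 0.3997


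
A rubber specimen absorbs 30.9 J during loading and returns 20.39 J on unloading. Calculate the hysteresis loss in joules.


Hysteresis loss = loading - unloading
= 30.9 - 20.39
= 10.51 J

10.51 J


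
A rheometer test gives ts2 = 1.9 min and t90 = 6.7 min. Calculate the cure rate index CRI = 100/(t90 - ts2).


CRI = 100 / (t90 - ts2)
= 100 / (6.7 - 1.9)
= 100 / 4.8
= 20.83 min^-1

20.83 min^-1


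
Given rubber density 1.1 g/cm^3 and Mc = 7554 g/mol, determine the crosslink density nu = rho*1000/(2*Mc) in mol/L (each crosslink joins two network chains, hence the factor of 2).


nu = rho * 1000 / (2 * Mc)
nu = 1.1 * 1000 / (2 * 7554)
nu = 1100.0 / 15108
nu = 0.0728 mol/L

0.0728 mol/L


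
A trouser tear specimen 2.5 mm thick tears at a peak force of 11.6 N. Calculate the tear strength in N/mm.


Tear strength = force / thickness
= 11.6 / 2.5
= 4.64 N/mm

4.64 N/mm


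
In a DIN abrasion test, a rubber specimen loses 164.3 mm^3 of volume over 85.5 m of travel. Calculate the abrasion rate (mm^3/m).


Rate = volume_loss / distance
= 164.3 / 85.5
= 1.922 mm^3/m

1.922 mm^3/m


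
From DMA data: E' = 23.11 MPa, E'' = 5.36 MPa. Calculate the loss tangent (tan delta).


tan delta = E'' / E'
= 5.36 / 23.11
= 0.2319

tan delta = 0.2319


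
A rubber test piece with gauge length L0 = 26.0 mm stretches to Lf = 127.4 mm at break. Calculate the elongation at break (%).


Elongation = (Lf - L0) / L0 * 100
= (127.4 - 26.0) / 26.0 * 100
= 101.4 / 26.0 * 100
= 390.0%

390.0%


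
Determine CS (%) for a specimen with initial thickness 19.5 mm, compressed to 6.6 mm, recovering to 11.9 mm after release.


CS = (t0 - recovered) / (t0 - ts) * 100
= (19.5 - 11.9) / (19.5 - 6.6) * 100
= 7.6 / 12.9 * 100
= 58.9%

58.9%


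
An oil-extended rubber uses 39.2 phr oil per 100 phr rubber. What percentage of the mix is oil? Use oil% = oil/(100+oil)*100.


Oil % = oil / (100 + oil) * 100
= 39.2 / (100 + 39.2) * 100
= 39.2 / 139.2 * 100
= 28.16%

28.16%


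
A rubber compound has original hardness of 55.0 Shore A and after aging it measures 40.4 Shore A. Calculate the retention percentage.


Retention = aged / original * 100
= 40.4 / 55.0 * 100
= 73.5%

73.5%


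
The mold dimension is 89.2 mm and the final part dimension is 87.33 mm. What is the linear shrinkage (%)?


Shrinkage = (mold - part) / mold * 100
= (89.2 - 87.33) / 89.2 * 100
= 1.87 / 89.2 * 100
= 2.1%

2.1%


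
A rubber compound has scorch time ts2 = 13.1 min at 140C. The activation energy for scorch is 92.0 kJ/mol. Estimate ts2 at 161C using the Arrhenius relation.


Convert temperatures: T1 = 140 + 273.15 = 413.15 K, T2 = 161 + 273.15 = 434.15 K
ts2_new = 13.1 * exp(92000 / 8.314 * (1/434.15 - 1/413.15))
1/T2 - 1/T1 = -1.1708e-04
ts2_new = 3.59 min

3.59 min


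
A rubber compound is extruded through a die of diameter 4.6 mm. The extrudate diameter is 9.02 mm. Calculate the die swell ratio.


Die swell ratio = D_extrudate / D_die
= 9.02 / 4.6
= 1.961

Die swell = 1.961


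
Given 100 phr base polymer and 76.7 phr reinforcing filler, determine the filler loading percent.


Filler % = filler / (rubber + filler) * 100
= 76.7 / (100 + 76.7) * 100
= 76.7 / 176.7 * 100
= 43.41%

43.41%


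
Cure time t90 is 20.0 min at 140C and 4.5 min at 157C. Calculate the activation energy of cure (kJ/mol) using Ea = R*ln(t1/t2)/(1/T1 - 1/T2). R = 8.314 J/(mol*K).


T1 = 413.15 K, T2 = 430.15 K
1/T1 - 1/T2 = 9.5658e-05
ln(t1/t2) = ln(20.0/4.5) = 1.4917
Ea = 8.314 * 1.4917 / 9.5658e-05 = 129645.4070 J/mol
Ea = 129.65 kJ/mol

129.65 kJ/mol


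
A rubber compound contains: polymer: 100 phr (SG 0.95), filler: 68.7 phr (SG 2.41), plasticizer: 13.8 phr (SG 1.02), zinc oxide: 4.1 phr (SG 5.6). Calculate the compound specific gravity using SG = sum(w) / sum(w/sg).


Sum of weights = 186.6
Volume contributions:
  polymer: 100/0.95 = 105.2632
  filler: 68.7/2.41 = 28.5062
  plasticizer: 13.8/1.02 = 13.5294
  zinc oxide: 4.1/5.6 = 0.7321
Sum of volumes = 148.0309
SG = 186.6 / 148.0309 = 1.261

SG = 1.261


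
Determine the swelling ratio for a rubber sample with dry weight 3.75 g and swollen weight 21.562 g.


Q = W_swollen / W_dry
Q = 21.562 / 3.75
Q = 5.75

Q = 5.75


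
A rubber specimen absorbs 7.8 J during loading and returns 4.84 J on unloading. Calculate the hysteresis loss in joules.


Hysteresis loss = loading - unloading
= 7.8 - 4.84
= 2.96 J

2.96 J


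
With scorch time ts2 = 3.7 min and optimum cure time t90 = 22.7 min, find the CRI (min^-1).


CRI = 100 / (t90 - ts2)
= 100 / (22.7 - 3.7)
= 100 / 19.0
= 5.26 min^-1

5.26 min^-1


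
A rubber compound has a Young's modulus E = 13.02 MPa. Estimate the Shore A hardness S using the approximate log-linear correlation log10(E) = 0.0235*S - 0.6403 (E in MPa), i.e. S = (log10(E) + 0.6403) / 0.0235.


log10(E) = 0.0235*S - 0.6403  =>  S = (log10(E) + 0.6403) / 0.0235
log10(13.02) = 1.114611
S = (1.114611 + 0.6403) / 0.0235 = 1.754911 / 0.0235
S = 74.7

Shore A = 74.7


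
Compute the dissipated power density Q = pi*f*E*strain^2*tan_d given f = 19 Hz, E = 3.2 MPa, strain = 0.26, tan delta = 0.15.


Q = pi * f * E * strain^2 * tan_d
= pi * 19 * 3.2 * 0.26^2 * 0.15
= pi * 19 * 3.2 * 0.0676 * 0.15
= 1.9368

Q = 1.9368


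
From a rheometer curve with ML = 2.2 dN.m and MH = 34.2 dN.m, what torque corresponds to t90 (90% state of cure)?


M90 = ML + 0.9 * (MH - ML)
M90 = 2.2 + 0.9 * (34.2 - 2.2)
M90 = 2.2 + 0.9 * 32.0
M90 = 31.0 dN.m

31.0 dN.m


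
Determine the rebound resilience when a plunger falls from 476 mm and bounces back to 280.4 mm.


Resilience = h_rebound / h_drop * 100
= 280.4 / 476 * 100
= 58.9%

58.9%


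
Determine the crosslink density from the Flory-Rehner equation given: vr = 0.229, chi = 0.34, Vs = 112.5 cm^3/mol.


ln(1 - vr) = ln(1 - 0.229) = -0.2601
Numerator = -((-0.2601) + 0.229 + 0.34 * 0.229^2) = 0.0132
Denominator = 112.5 * (0.229^(1/3) - 0.229/2) = 55.9466
nu = 0.0132 / 55.9466 = 2.3660e-04 mol/cm^3

2.3660e-04 mol/cm^3


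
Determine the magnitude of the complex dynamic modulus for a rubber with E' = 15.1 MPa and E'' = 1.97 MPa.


|E*| = sqrt(E'^2 + E''^2)
= sqrt(15.1^2 + 1.97^2)
= sqrt(228.0100 + 3.8809)
= 15.228 MPa

15.228 MPa


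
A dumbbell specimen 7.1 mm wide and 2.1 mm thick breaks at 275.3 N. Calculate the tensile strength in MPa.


Area = width * thickness = 7.1 * 2.1 = 14.91 mm^2
TS = force / area = 275.3 / 14.91 = 18.46 MPa

18.46 MPa


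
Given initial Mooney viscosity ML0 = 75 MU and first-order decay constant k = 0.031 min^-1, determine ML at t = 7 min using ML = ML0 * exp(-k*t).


ML = ML0 * exp(-k * t)
ML = 75 * exp(-0.031 * 7)
ML = 75 * 0.8049
ML = 60.37 MU

60.37 MU


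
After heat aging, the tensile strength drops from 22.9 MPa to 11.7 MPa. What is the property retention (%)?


Retention = aged / original * 100
= 11.7 / 22.9 * 100
= 51.1%

51.1%


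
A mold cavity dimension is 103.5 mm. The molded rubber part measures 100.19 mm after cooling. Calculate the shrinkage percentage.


Shrinkage = (mold - part) / mold * 100
= (103.5 - 100.19) / 103.5 * 100
= 3.31 / 103.5 * 100
= 3.2%

3.2%


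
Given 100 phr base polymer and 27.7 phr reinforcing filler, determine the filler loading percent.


Filler % = filler / (rubber + filler) * 100
= 27.7 / (100 + 27.7) * 100
= 27.7 / 127.7 * 100
= 21.69%

21.69%


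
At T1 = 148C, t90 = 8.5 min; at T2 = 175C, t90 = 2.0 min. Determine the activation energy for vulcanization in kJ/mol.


T1 = 421.15 K, T2 = 448.15 K
1/T1 - 1/T2 = 1.4306e-04
ln(t1/t2) = ln(8.5/2.0) = 1.4469
Ea = 8.314 * 1.4469 / 1.4306e-04 = 84091.2244 J/mol
Ea = 84.09 kJ/mol

84.09 kJ/mol


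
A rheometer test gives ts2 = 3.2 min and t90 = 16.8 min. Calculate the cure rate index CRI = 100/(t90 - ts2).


CRI = 100 / (t90 - ts2)
= 100 / (16.8 - 3.2)
= 100 / 13.6
= 7.35 min^-1

7.35 min^-1


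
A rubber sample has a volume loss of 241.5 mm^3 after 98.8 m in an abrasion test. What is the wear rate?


Rate = volume_loss / distance
= 241.5 / 98.8
= 2.444 mm^3/m

2.444 mm^3/m


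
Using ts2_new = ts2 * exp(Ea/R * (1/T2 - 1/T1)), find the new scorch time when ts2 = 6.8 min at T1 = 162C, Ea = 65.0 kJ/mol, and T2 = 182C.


Convert temperatures: T1 = 162 + 273.15 = 435.15 K, T2 = 182 + 273.15 = 455.15 K
ts2_new = 6.8 * exp(65000 / 8.314 * (1/455.15 - 1/435.15))
1/T2 - 1/T1 = -1.0098e-04
ts2_new = 3.09 min

3.09 min


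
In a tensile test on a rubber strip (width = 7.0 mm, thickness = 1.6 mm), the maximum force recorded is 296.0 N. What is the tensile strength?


Area = width * thickness = 7.0 * 1.6 = 11.2 mm^2
TS = force / area = 296.0 / 11.2 = 26.43 MPa

26.43 MPa


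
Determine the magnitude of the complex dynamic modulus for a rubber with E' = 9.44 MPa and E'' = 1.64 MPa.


|E*| = sqrt(E'^2 + E''^2)
= sqrt(9.44^2 + 1.64^2)
= sqrt(89.1136 + 2.6896)
= 9.581 MPa

9.581 MPa


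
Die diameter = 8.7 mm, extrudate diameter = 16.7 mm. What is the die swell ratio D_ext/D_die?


Die swell ratio = D_extrudate / D_die
= 16.7 / 8.7
= 1.92

Die swell = 1.92


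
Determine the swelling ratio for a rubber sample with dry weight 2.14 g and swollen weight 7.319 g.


Q = W_swollen / W_dry
Q = 7.319 / 2.14
Q = 3.42

Q = 3.42


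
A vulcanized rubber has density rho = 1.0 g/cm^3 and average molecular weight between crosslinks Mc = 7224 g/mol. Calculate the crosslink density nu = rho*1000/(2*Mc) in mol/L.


nu = rho * 1000 / (2 * Mc)
nu = 1.0 * 1000 / (2 * 7224)
nu = 1000.0 / 14448
nu = 0.0692 mol/L

0.0692 mol/L


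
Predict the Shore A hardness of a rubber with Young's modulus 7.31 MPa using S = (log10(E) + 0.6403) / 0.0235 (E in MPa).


log10(E) = 0.0235*S - 0.6403  =>  S = (log10(E) + 0.6403) / 0.0235
log10(7.31) = 0.863917
S = (0.863917 + 0.6403) / 0.0235 = 1.504217 / 0.0235
S = 64.0

Shore A = 64.0


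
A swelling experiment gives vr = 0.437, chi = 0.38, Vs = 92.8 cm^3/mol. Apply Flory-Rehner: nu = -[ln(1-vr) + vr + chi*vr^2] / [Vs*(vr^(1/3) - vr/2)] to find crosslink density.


ln(1 - vr) = ln(1 - 0.437) = -0.5745
Numerator = -((-0.5745) + 0.437 + 0.38 * 0.437^2) = 0.0649
Denominator = 92.8 * (0.437^(1/3) - 0.437/2) = 50.1452
nu = 0.0649 / 50.1452 = 0.0013 mol/cm^3

0.0013 mol/cm^3


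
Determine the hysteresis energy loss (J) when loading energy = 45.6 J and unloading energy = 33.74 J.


Hysteresis loss = loading - unloading
= 45.6 - 33.74
= 11.86 J

11.86 J


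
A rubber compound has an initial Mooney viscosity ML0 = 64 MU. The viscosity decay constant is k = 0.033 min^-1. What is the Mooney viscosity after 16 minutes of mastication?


ML = ML0 * exp(-k * t)
ML = 64 * exp(-0.033 * 16)
ML = 64 * 0.5898
ML = 37.75 MU

37.75 MU


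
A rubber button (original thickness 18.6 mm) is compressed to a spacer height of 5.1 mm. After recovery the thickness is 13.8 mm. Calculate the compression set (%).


CS = (t0 - recovered) / (t0 - ts) * 100
= (18.6 - 13.8) / (18.6 - 5.1) * 100
= 4.8 / 13.5 * 100
= 35.6%

35.6%


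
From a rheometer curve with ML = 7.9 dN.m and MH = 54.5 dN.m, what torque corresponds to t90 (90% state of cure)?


M90 = ML + 0.9 * (MH - ML)
M90 = 7.9 + 0.9 * (54.5 - 7.9)
M90 = 7.9 + 0.9 * 46.6
M90 = 49.84 dN.m

49.84 dN.m


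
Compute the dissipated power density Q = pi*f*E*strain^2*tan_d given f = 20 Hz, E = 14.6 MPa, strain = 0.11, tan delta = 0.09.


Q = pi * f * E * strain^2 * tan_d
= pi * 20 * 14.6 * 0.11^2 * 0.09
= pi * 20 * 14.6 * 0.0121 * 0.09
= 0.9990

Q = 0.9990


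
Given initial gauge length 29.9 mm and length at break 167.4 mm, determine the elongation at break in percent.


Elongation = (Lf - L0) / L0 * 100
= (167.4 - 29.9) / 29.9 * 100
= 137.5 / 29.9 * 100
= 459.9%

459.9%


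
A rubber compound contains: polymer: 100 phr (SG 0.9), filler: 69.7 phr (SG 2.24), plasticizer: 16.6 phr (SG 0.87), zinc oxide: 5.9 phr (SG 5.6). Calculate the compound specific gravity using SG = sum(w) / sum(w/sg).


Sum of weights = 192.2
Volume contributions:
  polymer: 100/0.9 = 111.1111
  filler: 69.7/2.24 = 31.1161
  plasticizer: 16.6/0.87 = 19.0805
  zinc oxide: 5.9/5.6 = 1.0536
Sum of volumes = 162.3612
SG = 192.2 / 162.3612 = 1.184

SG = 1.184


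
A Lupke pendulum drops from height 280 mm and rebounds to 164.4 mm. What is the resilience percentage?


Resilience = h_rebound / h_drop * 100
= 164.4 / 280 * 100
= 58.7%

58.7%


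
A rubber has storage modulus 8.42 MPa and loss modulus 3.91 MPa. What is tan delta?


tan delta = E'' / E'
= 3.91 / 8.42
= 0.4644

tan delta = 0.4644


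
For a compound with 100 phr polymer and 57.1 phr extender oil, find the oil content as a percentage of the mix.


Oil % = oil / (100 + oil) * 100
= 57.1 / (100 + 57.1) * 100
= 57.1 / 157.1 * 100
= 36.35%

36.35%


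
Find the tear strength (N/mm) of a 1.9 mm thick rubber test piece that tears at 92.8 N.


Tear strength = force / thickness
= 92.8 / 1.9
= 48.84 N/mm

48.84 N/mm


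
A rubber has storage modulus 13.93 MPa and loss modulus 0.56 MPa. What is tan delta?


tan delta = E'' / E'
= 0.56 / 13.93
= 0.0402

tan delta = 0.0402


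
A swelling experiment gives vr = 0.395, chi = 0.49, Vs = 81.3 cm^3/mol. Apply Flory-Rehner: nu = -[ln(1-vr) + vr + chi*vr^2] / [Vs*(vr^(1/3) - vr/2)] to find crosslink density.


ln(1 - vr) = ln(1 - 0.395) = -0.5025
Numerator = -((-0.5025) + 0.395 + 0.49 * 0.395^2) = 0.0311
Denominator = 81.3 * (0.395^(1/3) - 0.395/2) = 43.5950
nu = 0.0311 / 43.5950 = 7.1280e-04 mol/cm^3

7.1280e-04 mol/cm^3


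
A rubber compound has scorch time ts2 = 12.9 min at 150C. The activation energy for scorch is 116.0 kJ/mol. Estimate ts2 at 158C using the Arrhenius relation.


Convert temperatures: T1 = 150 + 273.15 = 423.15 K, T2 = 158 + 273.15 = 431.15 K
ts2_new = 12.9 * exp(116000 / 8.314 * (1/431.15 - 1/423.15))
1/T2 - 1/T1 = -4.3850e-05
ts2_new = 7.0 min

7.0 min


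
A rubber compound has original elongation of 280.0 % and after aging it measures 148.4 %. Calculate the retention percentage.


Retention = aged / original * 100
= 148.4 / 280.0 * 100
= 53.0%

53.0%


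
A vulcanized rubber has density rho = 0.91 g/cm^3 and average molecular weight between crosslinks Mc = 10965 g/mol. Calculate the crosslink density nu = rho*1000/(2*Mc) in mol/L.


nu = rho * 1000 / (2 * Mc)
nu = 0.91 * 1000 / (2 * 10965)
nu = 910.0 / 21930
nu = 0.0415 mol/L

0.0415 mol/L


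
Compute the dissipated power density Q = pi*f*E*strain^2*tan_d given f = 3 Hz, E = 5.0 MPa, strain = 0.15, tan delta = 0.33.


Q = pi * f * E * strain^2 * tan_d
= pi * 3 * 5.0 * 0.15^2 * 0.33
= pi * 3 * 5.0 * 0.0225 * 0.33
= 0.3499

Q = 0.3499
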